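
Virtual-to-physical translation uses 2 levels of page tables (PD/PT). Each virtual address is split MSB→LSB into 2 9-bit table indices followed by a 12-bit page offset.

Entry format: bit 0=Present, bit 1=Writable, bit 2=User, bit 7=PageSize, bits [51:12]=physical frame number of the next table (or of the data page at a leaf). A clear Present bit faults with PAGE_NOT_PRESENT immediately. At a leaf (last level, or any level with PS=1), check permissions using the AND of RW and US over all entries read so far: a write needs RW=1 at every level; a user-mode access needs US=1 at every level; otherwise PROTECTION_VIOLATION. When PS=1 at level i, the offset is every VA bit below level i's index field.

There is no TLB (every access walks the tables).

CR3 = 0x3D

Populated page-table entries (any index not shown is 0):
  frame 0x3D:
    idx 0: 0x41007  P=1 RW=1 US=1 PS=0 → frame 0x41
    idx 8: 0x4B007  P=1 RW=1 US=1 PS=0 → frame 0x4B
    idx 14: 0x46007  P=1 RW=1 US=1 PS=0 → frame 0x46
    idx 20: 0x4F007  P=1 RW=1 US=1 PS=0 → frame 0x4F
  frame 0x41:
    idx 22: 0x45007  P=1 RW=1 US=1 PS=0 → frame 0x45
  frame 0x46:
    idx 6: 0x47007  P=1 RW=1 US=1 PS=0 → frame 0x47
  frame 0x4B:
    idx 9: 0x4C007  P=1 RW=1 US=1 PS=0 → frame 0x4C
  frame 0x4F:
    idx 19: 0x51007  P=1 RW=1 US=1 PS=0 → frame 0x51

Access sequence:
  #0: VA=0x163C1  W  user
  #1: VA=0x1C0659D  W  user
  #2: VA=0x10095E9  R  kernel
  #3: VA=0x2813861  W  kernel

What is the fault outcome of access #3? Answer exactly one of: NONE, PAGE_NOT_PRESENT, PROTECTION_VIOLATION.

Per-access translation:
#0 VA=0x163C1 (w,user):
  [0] read 0x3D idx=0: raw=0x41007 flags P=1 W=1 U=1 S=0
  [1] read 0x41 idx=22: raw=0x45007 flags P=1 W=1 U=1 S=0
  → PA=0x453C1  (2 entries read)
#1 VA=0x1C0659D (w,user):
  [0] read 0x3D idx=14: raw=0x46007 flags P=1 W=1 U=1 S=0
  [1] read 0x46 idx=6: raw=0x47007 flags P=1 W=1 U=1 S=0
  → PA=0x4759D  (2 entries read)
#2 VA=0x10095E9 (r,kernel):
  [0] read 0x3D idx=8: raw=0x4B007 flags P=1 W=1 U=1 S=0
  [1] read 0x4B idx=9: raw=0x4C007 flags P=1 W=1 U=1 S=0
  → PA=0x4C5E9  (2 entries read)
#3 VA=0x2813861 (w,kernel):
  [0] read 0x3D idx=20: raw=0x4F007 flags P=1 W=1 U=1 S=0
  [1] read 0x4F idx=19: raw=0x51007 flags P=1 W=1 U=1 S=0
  → PA=0x51861  (2 entries read)

Access #3 fault: NONE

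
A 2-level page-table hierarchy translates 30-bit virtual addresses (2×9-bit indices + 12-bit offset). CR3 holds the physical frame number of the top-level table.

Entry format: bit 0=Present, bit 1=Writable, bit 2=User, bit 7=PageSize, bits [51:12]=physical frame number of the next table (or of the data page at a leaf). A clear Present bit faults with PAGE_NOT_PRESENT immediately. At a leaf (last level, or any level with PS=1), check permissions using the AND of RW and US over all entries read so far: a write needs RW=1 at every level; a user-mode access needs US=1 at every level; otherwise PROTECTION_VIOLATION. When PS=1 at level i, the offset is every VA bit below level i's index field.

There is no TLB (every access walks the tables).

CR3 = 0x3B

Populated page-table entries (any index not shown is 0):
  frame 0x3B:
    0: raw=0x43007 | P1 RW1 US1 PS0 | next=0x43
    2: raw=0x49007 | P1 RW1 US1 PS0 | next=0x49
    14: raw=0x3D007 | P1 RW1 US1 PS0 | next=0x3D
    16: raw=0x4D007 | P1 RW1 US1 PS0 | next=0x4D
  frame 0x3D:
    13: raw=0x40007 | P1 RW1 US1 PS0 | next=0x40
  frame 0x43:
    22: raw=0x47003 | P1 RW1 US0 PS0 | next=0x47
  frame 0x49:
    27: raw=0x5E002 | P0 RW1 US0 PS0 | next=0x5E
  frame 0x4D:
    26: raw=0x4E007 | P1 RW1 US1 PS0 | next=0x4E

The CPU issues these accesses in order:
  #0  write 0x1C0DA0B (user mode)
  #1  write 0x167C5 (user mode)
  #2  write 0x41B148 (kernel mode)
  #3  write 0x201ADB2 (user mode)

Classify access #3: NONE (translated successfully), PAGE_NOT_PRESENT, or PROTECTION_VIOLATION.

Trace:
#0 VA=0x1C0DA0B (w,user):
  lvl0: tbl 0x3B, slot 14 ⇒ 0x3D007 (P1/RW1/US1/PS0)
  lvl1: tbl 0x3D, slot 13 ⇒ 0x40007 (P1/RW1/US1/PS0)
  ⇒ phys 0x40A0B  [2 reads]
#1 VA=0x167C5 (w,user):
  lvl0: tbl 0x3B, slot 0 ⇒ 0x43007 (P1/RW1/US1/PS0)
  lvl1: tbl 0x43, slot 22 ⇒ 0x47003 (P1/RW1/US0/PS0)
  → PROTECTION_VIOLATION  (2 entries read)
#2 VA=0x41B148 (w,kernel):
  lvl0: tbl 0x3B, slot 2 ⇒ 0x49007 (P1/RW1/US1/PS0)
  lvl1: tbl 0x49, slot 27 ⇒ 0x5E002 (P0/RW1/US0/PS0)
  → PAGE_NOT_PRESENT  (2 entries read)
#3 VA=0x201ADB2 (w,user):
  lvl0: tbl 0x3B, slot 16 ⇒ 0x4D007 (P1/RW1/US1/PS0)
  lvl1: tbl 0x4D, slot 26 ⇒ 0x4E007 (P1/RW1/US1/PS0)
  ⇒ phys 0x4EDB2  [2 reads]

Access #3 fault: NONE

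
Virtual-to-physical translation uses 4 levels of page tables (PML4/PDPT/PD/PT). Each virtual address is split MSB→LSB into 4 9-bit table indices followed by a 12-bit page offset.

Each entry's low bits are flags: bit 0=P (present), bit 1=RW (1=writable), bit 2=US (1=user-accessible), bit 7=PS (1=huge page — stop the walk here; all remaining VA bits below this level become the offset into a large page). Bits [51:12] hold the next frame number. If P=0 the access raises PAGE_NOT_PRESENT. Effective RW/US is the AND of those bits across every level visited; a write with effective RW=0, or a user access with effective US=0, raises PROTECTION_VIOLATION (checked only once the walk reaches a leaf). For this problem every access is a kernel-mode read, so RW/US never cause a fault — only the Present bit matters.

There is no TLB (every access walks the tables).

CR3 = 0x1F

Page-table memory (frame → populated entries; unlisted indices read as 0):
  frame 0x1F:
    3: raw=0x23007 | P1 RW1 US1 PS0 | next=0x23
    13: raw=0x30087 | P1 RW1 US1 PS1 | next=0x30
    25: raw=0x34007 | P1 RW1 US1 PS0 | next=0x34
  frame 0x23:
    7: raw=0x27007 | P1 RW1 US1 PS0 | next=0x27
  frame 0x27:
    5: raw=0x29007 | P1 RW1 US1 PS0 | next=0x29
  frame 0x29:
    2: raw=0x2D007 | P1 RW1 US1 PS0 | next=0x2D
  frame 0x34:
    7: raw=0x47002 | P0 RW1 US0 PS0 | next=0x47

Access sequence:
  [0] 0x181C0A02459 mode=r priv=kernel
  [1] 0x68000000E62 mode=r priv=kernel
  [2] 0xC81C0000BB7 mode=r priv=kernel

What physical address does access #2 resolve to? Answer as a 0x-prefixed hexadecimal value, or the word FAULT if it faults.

Per-access translation:
#0 VA=0x181C0A02459 (r,kernel):
  L0 @0x1F[3] → 0x23007  P=1,RW=1,US=1,PS=0
  L1 @0x23[7] → 0x27007  P=1,RW=1,US=1,PS=0
  L2 @0x27[5] → 0x29007  P=1,RW=1,US=1,PS=0
  L3 @0x29[2] → 0x2D007  P=1,RW=1,US=1,PS=0
  ✓ 0x2D459  — 4 lookups
#1 VA=0x68000000E62 (r,kernel):
  L0 @0x1F[13] → 0x30087  P=1,RW=1,US=1,PS=1
  ✓ 0x30E62 (huge @L0)  — 1 lookups
#2 VA=0xC81C0000BB7 (r,kernel):
  L0 @0x1F[25] → 0x34007  P=1,RW=1,US=1,PS=0
  L1 @0x34[7] → 0x47002  P=0,RW=1,US=0,PS=0
  ⇒ fault: PAGE_NOT_PRESENT  — 2 lookups

Access #2 PA: FAULT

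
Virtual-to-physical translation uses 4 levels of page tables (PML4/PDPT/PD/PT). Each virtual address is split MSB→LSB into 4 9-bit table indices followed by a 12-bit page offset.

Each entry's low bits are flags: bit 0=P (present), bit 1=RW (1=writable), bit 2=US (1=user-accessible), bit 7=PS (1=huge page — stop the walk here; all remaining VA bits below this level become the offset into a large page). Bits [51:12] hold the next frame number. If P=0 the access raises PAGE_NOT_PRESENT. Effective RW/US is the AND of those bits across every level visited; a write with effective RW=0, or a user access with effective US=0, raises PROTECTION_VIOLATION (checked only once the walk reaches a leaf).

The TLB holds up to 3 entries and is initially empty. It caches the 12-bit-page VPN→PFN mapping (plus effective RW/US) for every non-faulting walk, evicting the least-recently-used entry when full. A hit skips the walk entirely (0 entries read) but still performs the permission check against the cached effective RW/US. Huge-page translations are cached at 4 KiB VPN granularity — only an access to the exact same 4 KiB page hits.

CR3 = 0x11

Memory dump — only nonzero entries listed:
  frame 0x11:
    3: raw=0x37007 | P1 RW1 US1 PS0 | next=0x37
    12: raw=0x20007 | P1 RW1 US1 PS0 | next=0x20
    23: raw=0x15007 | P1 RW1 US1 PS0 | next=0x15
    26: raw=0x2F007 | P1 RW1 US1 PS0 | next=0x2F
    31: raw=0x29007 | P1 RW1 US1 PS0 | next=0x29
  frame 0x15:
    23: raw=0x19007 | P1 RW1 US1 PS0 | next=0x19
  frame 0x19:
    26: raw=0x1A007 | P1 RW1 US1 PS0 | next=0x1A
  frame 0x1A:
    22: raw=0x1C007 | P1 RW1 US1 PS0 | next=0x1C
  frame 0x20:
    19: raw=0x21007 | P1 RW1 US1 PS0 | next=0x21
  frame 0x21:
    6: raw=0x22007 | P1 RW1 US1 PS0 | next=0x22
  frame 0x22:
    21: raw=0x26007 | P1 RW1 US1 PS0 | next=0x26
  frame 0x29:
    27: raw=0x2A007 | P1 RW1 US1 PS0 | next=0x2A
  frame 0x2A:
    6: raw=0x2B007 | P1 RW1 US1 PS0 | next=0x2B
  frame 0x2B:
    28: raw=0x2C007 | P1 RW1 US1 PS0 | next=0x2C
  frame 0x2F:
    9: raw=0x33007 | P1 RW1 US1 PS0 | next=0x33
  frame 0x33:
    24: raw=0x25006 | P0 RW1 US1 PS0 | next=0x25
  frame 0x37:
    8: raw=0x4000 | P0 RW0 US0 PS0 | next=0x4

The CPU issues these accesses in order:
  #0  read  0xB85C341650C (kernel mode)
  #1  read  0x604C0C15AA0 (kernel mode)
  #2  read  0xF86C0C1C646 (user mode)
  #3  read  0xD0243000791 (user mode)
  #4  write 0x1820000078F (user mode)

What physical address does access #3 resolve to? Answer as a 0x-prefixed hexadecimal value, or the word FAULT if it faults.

Per-access translation:
#0 VA=0xB85C341650C (r,kernel):
  L0 @0x11[23] → 0x15007  P=1,RW=1,US=1,PS=0
  L1 @0x15[23] → 0x19007  P=1,RW=1,US=1,PS=0
  L2 @0x19[26] → 0x1A007  P=1,RW=1,US=1,PS=0
  L3 @0x1A[22] → 0x1C007  P=1,RW=1,US=1,PS=0
  ⇒ phys 0x1C50C  [4 reads]
#1 VA=0x604C0C15AA0 (r,kernel):
  L0 @0x11[12] → 0x20007  P=1,RW=1,US=1,PS=0
  L1 @0x20[19] → 0x21007  P=1,RW=1,US=1,PS=0
  L2 @0x21[6] → 0x22007  P=1,RW=1,US=1,PS=0
  L3 @0x22[21] → 0x26007  P=1,RW=1,US=1,PS=0
  ⇒ phys 0x26AA0  [4 reads]
#2 VA=0xF86C0C1C646 (r,user):
  L0 @0x11[31] → 0x29007  P=1,RW=1,US=1,PS=0
  L1 @0x29[27] → 0x2A007  P=1,RW=1,US=1,PS=0
  L2 @0x2A[6] → 0x2B007  P=1,RW=1,US=1,PS=0
  L3 @0x2B[28] → 0x2C007  P=1,RW=1,US=1,PS=0
  ⇒ phys 0x2C646  [4 reads]
#3 VA=0xD0243000791 (r,user):
  L0 @0x11[26] → 0x2F007  P=1,RW=1,US=1,PS=0
  L1 @0x2F[9] → 0x33007  P=1,RW=1,US=1,PS=0
  L2 @0x33[24] → 0x25006  P=0,RW=1,US=1,PS=0
  ⇒ fault: PAGE_NOT_PRESENT  — 3 lookups
#4 VA=0x1820000078F (w,user):
  L0 @0x11[3] → 0x37007  P=1,RW=1,US=1,PS=0
  L1 @0x37[8] → 0x4000  P=0,RW=0,US=0,PS=0
  ⇒ fault: PAGE_NOT_PRESENT  — 2 lookups

Access #3 PA: FAULT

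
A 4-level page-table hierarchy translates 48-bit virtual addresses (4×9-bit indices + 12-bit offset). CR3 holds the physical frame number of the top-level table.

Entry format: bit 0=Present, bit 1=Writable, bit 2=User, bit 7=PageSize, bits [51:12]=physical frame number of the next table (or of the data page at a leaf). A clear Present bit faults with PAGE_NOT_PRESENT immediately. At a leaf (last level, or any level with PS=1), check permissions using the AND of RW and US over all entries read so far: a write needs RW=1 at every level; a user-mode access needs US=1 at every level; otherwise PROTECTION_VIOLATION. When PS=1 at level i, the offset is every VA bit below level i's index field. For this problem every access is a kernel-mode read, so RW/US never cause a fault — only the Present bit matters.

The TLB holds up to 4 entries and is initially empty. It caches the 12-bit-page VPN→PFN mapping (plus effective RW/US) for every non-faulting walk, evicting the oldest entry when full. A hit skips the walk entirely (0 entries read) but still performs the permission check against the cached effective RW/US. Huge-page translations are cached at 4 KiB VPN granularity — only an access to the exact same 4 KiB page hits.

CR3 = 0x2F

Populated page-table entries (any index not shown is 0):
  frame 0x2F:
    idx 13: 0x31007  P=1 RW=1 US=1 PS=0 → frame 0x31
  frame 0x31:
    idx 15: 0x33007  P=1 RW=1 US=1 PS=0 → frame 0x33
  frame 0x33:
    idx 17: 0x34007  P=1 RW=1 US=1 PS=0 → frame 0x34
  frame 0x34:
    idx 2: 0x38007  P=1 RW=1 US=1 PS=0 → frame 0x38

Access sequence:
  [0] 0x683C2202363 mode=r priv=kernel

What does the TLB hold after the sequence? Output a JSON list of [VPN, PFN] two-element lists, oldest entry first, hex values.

Walk each access:
#0 VA=0x683C2202363 (r,kernel):
  lvl0: tbl 0x2F, slot 13 ⇒ 0x31007 (P1/RW1/US1/PS0)
  lvl1: tbl 0x31, slot 15 ⇒ 0x33007 (P1/RW1/US1/PS0)
  lvl2: tbl 0x33, slot 17 ⇒ 0x34007 (P1/RW1/US1/PS0)
  lvl3: tbl 0x34, slot 2 ⇒ 0x38007 (P1/RW1/US1/PS0)
  ✓ 0x38363  — 4 lookups

TLB: [["0x683C2202", "0x38"]]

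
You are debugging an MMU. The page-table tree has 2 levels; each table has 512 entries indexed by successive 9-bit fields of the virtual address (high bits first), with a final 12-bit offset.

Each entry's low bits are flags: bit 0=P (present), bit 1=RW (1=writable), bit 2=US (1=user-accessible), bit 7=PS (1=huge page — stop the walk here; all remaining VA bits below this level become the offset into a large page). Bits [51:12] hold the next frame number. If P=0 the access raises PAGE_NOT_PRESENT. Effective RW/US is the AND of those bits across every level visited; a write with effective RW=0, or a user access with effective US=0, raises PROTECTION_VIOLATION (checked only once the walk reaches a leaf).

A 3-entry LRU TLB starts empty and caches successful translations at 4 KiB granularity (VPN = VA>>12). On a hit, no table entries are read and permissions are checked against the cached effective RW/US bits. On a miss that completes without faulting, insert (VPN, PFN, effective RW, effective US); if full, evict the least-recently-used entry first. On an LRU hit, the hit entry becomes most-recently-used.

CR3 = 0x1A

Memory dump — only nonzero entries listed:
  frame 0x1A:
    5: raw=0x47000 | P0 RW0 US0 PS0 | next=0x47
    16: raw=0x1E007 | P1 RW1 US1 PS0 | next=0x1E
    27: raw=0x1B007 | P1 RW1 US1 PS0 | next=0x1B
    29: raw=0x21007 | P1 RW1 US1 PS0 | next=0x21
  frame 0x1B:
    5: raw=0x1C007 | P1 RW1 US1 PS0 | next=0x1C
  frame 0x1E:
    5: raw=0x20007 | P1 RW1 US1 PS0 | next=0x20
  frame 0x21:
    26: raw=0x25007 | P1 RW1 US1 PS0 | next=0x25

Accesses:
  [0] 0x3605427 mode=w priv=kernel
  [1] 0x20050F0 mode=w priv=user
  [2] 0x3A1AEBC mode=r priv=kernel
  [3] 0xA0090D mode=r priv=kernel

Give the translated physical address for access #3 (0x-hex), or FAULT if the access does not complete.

Walk each access:
#0 VA=0x3605427 (w,kernel):
  L0 @0x1A[27] → 0x1B007  P=1,RW=1,US=1,PS=0
  L1 @0x1B[5] → 0x1C007  P=1,RW=1,US=1,PS=0
  → PA=0x1C427  (2 entries read)
#1 VA=0x20050F0 (w,user):
  L0 @0x1A[16] → 0x1E007  P=1,RW=1,US=1,PS=0
  L1 @0x1E[5] → 0x20007  P=1,RW=1,US=1,PS=0
  → PA=0x200F0  (2 entries read)
#2 VA=0x3A1AEBC (r,kernel):
  L0 @0x1A[29] → 0x21007  P=1,RW=1,US=1,PS=0
  L1 @0x21[26] → 0x25007  P=1,RW=1,US=1,PS=0
  → PA=0x25EBC  (2 entries read)
#3 VA=0xA0090D (r,kernel):
  L0 @0x1A[5] → 0x47000  P=0,RW=0,US=0,PS=0
  ⇒ fault: PAGE_NOT_PRESENT  — 1 lookups

Access #3 PA: FAULT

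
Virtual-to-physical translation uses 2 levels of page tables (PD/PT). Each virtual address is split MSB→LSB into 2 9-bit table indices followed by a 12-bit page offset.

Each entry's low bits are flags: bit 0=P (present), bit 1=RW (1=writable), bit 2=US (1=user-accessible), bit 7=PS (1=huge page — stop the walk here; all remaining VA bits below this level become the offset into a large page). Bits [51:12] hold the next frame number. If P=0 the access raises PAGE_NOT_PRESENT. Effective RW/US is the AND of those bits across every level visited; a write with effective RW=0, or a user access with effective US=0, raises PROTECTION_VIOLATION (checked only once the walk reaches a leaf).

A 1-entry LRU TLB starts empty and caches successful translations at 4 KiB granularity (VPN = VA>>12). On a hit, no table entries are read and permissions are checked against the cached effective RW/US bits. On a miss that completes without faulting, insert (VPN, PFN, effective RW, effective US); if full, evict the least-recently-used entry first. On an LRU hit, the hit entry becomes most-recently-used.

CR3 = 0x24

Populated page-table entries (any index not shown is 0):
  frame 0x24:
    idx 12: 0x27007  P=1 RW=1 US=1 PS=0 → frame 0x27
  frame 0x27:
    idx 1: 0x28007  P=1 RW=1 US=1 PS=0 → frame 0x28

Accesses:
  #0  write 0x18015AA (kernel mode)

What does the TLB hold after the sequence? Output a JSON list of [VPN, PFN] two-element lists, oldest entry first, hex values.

Walk each access:
#0 VA=0x18015AA (w,kernel):
  L0 @0x24[12] → 0x27007  P=1,RW=1,US=1,PS=0
  L1 @0x27[1] → 0x28007  P=1,RW=1,US=1,PS=0
  ✓ 0x285AA  — 2 lookups

TLB: [["0x1801", "0x28"]]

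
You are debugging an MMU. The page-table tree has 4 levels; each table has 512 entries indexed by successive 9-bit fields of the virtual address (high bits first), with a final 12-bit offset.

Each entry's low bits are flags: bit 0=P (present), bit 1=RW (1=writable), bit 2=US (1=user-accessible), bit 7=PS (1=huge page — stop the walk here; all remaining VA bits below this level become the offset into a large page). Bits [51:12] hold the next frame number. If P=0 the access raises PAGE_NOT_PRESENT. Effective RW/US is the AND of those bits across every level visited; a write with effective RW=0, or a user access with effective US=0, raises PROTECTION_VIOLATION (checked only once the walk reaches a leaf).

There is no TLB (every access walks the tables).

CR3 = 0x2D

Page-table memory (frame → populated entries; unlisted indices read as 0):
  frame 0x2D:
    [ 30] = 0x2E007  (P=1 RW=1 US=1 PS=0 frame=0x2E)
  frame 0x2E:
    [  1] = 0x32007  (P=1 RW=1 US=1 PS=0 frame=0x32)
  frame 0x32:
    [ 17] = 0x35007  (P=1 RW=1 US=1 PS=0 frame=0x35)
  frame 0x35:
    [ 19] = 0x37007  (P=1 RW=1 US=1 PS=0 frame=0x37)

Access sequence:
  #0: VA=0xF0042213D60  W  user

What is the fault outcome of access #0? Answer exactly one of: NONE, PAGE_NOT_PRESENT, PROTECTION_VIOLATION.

Per-access translation:
#0 VA=0xF0042213D60 (w,user):
  [0] read 0x2D idx=30: raw=0x2E007 flags P=1 W=1 U=1 S=0
  [1] read 0x2E idx=1: raw=0x32007 flags P=1 W=1 U=1 S=0
  [2] read 0x32 idx=17: raw=0x35007 flags P=1 W=1 U=1 S=0
  [3] read 0x35 idx=19: raw=0x37007 flags P=1 W=1 U=1 S=0
  → PA=0x37D60  (4 entries read)

Access #0 fault: NONE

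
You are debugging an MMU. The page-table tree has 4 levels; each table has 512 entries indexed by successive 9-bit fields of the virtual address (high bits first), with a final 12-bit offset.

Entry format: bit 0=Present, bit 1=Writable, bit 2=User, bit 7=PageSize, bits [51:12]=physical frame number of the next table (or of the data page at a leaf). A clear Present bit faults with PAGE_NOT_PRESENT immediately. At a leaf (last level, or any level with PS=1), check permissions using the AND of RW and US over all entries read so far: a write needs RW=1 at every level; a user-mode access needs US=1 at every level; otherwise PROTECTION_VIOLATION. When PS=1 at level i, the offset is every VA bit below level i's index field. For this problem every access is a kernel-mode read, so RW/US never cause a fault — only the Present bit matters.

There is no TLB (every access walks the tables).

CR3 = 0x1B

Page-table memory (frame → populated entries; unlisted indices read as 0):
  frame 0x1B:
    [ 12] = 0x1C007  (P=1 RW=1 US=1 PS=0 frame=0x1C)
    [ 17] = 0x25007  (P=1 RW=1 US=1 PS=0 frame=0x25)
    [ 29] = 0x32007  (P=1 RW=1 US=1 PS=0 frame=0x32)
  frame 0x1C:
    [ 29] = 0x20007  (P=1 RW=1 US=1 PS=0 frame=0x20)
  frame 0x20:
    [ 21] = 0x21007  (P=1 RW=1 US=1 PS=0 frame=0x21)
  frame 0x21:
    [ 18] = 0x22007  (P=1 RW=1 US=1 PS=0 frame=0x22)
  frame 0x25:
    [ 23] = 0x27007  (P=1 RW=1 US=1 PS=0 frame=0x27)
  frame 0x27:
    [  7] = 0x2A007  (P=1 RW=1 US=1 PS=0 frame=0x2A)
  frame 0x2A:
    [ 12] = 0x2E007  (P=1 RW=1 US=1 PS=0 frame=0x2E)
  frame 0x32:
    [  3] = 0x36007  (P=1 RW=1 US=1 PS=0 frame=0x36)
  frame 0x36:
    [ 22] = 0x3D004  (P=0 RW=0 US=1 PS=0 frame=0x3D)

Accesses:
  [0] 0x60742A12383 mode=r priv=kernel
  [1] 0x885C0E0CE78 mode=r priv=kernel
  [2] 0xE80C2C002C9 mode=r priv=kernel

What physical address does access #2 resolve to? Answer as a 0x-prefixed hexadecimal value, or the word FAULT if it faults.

Walk each access:
#0 VA=0x60742A12383 (r,kernel):
  [0] read 0x1B idx=12: raw=0x1C007 flags P=1 W=1 U=1 S=0
  [1] read 0x1C idx=29: raw=0x20007 flags P=1 W=1 U=1 S=0
  [2] read 0x20 idx=21: raw=0x21007 flags P=1 W=1 U=1 S=0
  [3] read 0x21 idx=18: raw=0x22007 flags P=1 W=1 U=1 S=0
  ✓ 0x22383  — 4 lookups
#1 VA=0x885C0E0CE78 (r,kernel):
  [0] read 0x1B idx=17: raw=0x25007 flags P=1 W=1 U=1 S=0
  [1] read 0x25 idx=23: raw=0x27007 flags P=1 W=1 U=1 S=0
  [2] read 0x27 idx=7: raw=0x2A007 flags P=1 W=1 U=1 S=0
  [3] read 0x2A idx=12: raw=0x2E007 flags P=1 W=1 U=1 S=0
  ✓ 0x2EE78  — 4 lookups
#2 VA=0xE80C2C002C9 (r,kernel):
  [0] read 0x1B idx=29: raw=0x32007 flags P=1 W=1 U=1 S=0
  [1] read 0x32 idx=3: raw=0x36007 flags P=1 W=1 U=1 S=0
  [2] read 0x36 idx=22: raw=0x3D004 flags P=0 W=0 U=1 S=0
  → PAGE_NOT_PRESENT  (3 entries read)

Access #2 PA: FAULT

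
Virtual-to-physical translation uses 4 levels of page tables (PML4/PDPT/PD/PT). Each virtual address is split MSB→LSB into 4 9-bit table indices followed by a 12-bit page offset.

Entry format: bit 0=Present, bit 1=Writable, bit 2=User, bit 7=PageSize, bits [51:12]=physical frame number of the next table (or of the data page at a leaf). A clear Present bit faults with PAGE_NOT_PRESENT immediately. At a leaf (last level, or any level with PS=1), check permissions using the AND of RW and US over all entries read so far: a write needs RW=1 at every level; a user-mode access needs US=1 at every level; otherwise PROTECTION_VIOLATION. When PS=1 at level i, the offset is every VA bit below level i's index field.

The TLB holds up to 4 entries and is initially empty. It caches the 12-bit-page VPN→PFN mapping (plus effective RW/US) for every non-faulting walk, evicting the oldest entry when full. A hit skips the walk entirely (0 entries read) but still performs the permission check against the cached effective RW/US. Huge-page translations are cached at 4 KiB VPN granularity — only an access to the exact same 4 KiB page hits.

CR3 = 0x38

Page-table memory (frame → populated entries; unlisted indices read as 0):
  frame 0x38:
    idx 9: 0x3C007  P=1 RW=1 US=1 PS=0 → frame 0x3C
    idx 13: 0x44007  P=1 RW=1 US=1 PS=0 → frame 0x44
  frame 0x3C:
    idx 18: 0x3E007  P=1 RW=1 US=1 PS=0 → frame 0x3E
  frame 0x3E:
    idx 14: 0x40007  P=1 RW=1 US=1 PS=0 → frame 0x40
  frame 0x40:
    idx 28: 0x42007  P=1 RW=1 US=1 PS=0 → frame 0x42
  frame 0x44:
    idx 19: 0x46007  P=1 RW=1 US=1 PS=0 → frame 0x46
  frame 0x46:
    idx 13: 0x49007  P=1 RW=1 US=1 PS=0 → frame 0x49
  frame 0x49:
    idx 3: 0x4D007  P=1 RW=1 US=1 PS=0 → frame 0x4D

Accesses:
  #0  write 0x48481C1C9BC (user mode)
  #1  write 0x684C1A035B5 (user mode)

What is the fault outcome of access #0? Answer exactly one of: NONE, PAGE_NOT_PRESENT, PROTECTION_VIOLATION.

Walk each access:
#0 VA=0x48481C1C9BC (w,user):
  [0] read 0x38 idx=9: raw=0x3C007 flags P=1 W=1 U=1 S=0
  [1] read 0x3C idx=18: raw=0x3E007 flags P=1 W=1 U=1 S=0
  [2] read 0x3E idx=14: raw=0x40007 flags P=1 W=1 U=1 S=0
  [3] read 0x40 idx=28: raw=0x42007 flags P=1 W=1 U=1 S=0
  ⇒ phys 0x429BC  [4 reads]
#1 VA=0x684C1A035B5 (w,user):
  [0] read 0x38 idx=13: raw=0x44007 flags P=1 W=1 U=1 S=0
  [1] read 0x44 idx=19: raw=0x46007 flags P=1 W=1 U=1 S=0
  [2] read 0x46 idx=13: raw=0x49007 flags P=1 W=1 U=1 S=0
  [3] read 0x49 idx=3: raw=0x4D007 flags P=1 W=1 U=1 S=0
  ⇒ phys 0x4D5B5  [4 reads]

Access #0 fault: NONE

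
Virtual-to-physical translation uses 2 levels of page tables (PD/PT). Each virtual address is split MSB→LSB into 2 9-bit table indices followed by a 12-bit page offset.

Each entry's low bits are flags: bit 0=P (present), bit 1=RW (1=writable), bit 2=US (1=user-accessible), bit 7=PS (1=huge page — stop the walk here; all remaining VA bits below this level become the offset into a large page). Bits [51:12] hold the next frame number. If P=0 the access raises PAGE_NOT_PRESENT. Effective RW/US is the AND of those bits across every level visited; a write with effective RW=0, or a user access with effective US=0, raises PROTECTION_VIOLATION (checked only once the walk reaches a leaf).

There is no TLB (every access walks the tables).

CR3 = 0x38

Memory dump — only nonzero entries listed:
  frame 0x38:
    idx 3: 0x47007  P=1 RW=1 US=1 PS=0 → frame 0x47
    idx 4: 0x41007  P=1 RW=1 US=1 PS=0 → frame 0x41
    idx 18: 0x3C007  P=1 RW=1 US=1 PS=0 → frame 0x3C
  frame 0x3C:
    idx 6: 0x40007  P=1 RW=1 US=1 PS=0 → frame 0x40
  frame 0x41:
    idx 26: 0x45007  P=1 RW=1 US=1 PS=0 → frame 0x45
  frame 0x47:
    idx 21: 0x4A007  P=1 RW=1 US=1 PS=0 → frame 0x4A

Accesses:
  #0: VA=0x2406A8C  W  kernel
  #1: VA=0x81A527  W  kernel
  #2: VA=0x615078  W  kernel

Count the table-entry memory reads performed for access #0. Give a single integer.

Trace:
#0 VA=0x2406A8C (w,kernel):
  L0 @0x38[18] → 0x3C007  P=1,RW=1,US=1,PS=0
  L1 @0x3C[6] → 0x40007  P=1,RW=1,US=1,PS=0
  → PA=0x40A8C  (2 entries read)
#1 VA=0x81A527 (w,kernel):
  L0 @0x38[4] → 0x41007  P=1,RW=1,US=1,PS=0
  L1 @0x41[26] → 0x45007  P=1,RW=1,US=1,PS=0
  → PA=0x45527  (2 entries read)
#2 VA=0x615078 (w,kernel):
  L0 @0x38[3] → 0x47007  P=1,RW=1,US=1,PS=0
  L1 @0x47[21] → 0x4A007  P=1,RW=1,US=1,PS=0
  → PA=0x4A078  (2 entries read)

Entries read for #0: 2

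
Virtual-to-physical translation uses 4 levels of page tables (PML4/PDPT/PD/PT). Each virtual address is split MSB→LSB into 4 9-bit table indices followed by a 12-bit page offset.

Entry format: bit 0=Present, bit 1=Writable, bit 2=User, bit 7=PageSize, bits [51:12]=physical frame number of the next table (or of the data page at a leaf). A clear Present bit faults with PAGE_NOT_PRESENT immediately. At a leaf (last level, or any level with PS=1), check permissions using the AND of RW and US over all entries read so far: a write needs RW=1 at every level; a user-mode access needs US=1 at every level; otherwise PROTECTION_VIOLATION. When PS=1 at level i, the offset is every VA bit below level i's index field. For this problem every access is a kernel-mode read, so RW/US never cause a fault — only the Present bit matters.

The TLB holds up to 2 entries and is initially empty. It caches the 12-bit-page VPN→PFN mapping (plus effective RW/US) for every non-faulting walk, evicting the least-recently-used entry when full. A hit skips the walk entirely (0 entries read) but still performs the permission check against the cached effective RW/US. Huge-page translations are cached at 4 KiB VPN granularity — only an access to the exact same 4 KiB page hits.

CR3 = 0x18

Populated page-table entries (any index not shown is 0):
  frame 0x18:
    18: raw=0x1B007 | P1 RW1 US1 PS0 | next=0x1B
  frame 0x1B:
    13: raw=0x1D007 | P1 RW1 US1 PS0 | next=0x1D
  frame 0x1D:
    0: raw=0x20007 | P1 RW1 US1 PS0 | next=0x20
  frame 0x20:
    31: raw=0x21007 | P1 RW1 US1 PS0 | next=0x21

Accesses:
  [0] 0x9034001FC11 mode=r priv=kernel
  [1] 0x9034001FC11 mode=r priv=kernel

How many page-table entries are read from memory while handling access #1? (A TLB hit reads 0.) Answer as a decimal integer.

Walk each access:
#0 VA=0x9034001FC11 (r,kernel):
  L0 @0x18[18] → 0x1B007  P=1,RW=1,US=1,PS=0
  L1 @0x1B[13] → 0x1D007  P=1,RW=1,US=1,PS=0
  L2 @0x1D[0] → 0x20007  P=1,RW=1,US=1,PS=0
  L3 @0x20[31] → 0x21007  P=1,RW=1,US=1,PS=0
  → PA=0x21C11  (4 entries read)
#1 VA=0x9034001FC11 (r,kernel):
  TLB hit vpn=0x9034001F → PA=0x21C11

Entries read for #1: 0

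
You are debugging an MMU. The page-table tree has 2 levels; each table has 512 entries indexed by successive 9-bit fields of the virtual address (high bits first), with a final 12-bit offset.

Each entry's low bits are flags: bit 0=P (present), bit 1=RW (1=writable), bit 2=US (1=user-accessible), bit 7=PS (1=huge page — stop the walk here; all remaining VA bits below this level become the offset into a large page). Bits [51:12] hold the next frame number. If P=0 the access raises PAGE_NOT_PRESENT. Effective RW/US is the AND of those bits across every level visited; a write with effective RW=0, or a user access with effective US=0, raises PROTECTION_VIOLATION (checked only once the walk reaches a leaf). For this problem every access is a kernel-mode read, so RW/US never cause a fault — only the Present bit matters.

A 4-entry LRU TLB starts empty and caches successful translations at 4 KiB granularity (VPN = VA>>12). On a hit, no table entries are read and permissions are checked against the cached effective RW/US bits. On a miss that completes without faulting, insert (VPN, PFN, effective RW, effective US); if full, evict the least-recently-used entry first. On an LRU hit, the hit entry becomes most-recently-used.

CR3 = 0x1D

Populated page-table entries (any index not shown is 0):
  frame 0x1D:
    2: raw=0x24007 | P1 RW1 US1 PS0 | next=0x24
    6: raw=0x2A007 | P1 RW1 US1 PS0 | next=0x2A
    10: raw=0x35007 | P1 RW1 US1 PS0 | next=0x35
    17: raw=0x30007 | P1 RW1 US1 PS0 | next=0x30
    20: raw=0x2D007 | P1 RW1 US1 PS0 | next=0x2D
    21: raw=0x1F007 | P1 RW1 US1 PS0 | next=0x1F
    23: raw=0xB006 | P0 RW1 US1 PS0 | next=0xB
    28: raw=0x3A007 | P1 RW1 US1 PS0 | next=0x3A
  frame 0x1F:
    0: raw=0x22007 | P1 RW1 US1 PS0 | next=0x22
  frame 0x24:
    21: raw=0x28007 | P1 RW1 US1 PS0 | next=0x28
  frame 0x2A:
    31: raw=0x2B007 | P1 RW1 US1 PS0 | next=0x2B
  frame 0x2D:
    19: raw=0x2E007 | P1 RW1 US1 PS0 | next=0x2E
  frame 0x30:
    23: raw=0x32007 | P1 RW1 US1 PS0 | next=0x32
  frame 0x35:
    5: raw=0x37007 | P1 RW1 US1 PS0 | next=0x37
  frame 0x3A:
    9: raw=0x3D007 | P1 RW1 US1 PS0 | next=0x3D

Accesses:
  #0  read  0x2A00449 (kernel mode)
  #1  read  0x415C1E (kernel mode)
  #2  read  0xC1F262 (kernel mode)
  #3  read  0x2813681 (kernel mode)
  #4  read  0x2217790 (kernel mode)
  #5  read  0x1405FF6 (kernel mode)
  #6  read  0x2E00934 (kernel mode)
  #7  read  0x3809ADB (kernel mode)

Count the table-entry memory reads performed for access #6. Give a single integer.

Per-access translation:
#0 VA=0x2A00449 (r,kernel):
  L0: frame=0x1D idx=21 entry=0x1F007 [P=1 RW=1 US=1 PS=0]
  L1: frame=0x1F idx=0 entry=0x22007 [P=1 RW=1 US=1 PS=0]
  ✓ 0x22449  — 2 lookups
#1 VA=0x415C1E (r,kernel):
  L0: frame=0x1D idx=2 entry=0x24007 [P=1 RW=1 US=1 PS=0]
  L1: frame=0x24 idx=21 entry=0x28007 [P=1 RW=1 US=1 PS=0]
  ✓ 0x28C1E  — 2 lookups
#2 VA=0xC1F262 (r,kernel):
  L0: frame=0x1D idx=6 entry=0x2A007 [P=1 RW=1 US=1 PS=0]
  L1: frame=0x2A idx=31 entry=0x2B007 [P=1 RW=1 US=1 PS=0]
  ✓ 0x2B262  — 2 lookups
#3 VA=0x2813681 (r,kernel):
  L0: frame=0x1D idx=20 entry=0x2D007 [P=1 RW=1 US=1 PS=0]
  L1: frame=0x2D idx=19 entry=0x2E007 [P=1 RW=1 US=1 PS=0]
  ✓ 0x2E681  — 2 lookups
#4 VA=0x2217790 (r,kernel):
  L0: frame=0x1D idx=17 entry=0x30007 [P=1 RW=1 US=1 PS=0]
  L1: frame=0x30 idx=23 entry=0x32007 [P=1 RW=1 US=1 PS=0]
  ✓ 0x32790  — 2 lookups
#5 VA=0x1405FF6 (r,kernel):
  L0: frame=0x1D idx=10 entry=0x35007 [P=1 RW=1 US=1 PS=0]
  L1: frame=0x35 idx=5 entry=0x37007 [P=1 RW=1 US=1 PS=0]
  ✓ 0x37FF6  — 2 lookups
#6 VA=0x2E00934 (r,kernel):
  L0: frame=0x1D idx=23 entry=0xB006 [P=0 RW=1 US=1 PS=0]
  ✗ PAGE_NOT_PRESENT  [1 reads]
#7 VA=0x3809ADB (r,kernel):
  L0: frame=0x1D idx=28 entry=0x3A007 [P=1 RW=1 US=1 PS=0]
  L1: frame=0x3A idx=9 entry=0x3D007 [P=1 RW=1 US=1 PS=0]
  ✓ 0x3DADB  — 2 lookups

Entries read for #6: 1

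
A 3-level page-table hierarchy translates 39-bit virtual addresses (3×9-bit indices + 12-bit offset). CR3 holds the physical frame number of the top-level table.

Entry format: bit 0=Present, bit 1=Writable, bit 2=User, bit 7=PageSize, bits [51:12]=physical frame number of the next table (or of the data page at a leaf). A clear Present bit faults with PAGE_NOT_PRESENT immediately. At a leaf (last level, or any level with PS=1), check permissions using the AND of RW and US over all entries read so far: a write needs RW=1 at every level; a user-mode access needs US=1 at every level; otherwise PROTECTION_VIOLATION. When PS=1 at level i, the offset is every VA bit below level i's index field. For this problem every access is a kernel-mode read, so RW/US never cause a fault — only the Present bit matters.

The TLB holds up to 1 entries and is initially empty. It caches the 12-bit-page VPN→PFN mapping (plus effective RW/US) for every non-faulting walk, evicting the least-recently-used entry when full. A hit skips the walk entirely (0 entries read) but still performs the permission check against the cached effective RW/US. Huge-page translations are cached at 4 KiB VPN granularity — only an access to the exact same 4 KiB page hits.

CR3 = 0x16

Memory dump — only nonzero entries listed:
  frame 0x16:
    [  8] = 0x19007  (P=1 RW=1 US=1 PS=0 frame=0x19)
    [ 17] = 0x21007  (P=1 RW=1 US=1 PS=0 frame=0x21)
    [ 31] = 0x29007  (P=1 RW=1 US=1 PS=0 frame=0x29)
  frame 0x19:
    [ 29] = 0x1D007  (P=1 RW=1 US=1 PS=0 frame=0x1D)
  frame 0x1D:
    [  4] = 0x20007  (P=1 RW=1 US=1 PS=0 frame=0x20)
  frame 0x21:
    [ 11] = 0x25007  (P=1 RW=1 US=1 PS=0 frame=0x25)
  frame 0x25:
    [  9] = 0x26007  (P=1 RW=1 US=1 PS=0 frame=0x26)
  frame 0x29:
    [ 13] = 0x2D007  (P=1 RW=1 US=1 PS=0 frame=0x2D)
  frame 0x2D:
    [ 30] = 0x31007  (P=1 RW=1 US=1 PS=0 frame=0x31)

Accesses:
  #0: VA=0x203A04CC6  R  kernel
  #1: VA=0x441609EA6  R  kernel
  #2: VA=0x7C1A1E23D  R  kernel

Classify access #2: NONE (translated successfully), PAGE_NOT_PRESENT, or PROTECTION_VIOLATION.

Walk each access:
#0 VA=0x203A04CC6 (r,kernel):
  [0] read 0x16 idx=8: raw=0x19007 flags P=1 W=1 U=1 S=0
  [1] read 0x19 idx=29: raw=0x1D007 flags P=1 W=1 U=1 S=0
  [2] read 0x1D idx=4: raw=0x20007 flags P=1 W=1 U=1 S=0
  ✓ 0x20CC6  — 3 lookups
#1 VA=0x441609EA6 (r,kernel):
  [0] read 0x16 idx=17: raw=0x21007 flags P=1 W=1 U=1 S=0
  [1] read 0x21 idx=11: raw=0x25007 flags P=1 W=1 U=1 S=0
  [2] read 0x25 idx=9: raw=0x26007 flags P=1 W=1 U=1 S=0
  ✓ 0x26EA6  — 3 lookups
#2 VA=0x7C1A1E23D (r,kernel):
  [0] read 0x16 idx=31: raw=0x29007 flags P=1 W=1 U=1 S=0
  [1] read 0x29 idx=13: raw=0x2D007 flags P=1 W=1 U=1 S=0
  [2] read 0x2D idx=30: raw=0x31007 flags P=1 W=1 U=1 S=0
  ✓ 0x3123D  — 3 lookups

Access #2 fault: NONE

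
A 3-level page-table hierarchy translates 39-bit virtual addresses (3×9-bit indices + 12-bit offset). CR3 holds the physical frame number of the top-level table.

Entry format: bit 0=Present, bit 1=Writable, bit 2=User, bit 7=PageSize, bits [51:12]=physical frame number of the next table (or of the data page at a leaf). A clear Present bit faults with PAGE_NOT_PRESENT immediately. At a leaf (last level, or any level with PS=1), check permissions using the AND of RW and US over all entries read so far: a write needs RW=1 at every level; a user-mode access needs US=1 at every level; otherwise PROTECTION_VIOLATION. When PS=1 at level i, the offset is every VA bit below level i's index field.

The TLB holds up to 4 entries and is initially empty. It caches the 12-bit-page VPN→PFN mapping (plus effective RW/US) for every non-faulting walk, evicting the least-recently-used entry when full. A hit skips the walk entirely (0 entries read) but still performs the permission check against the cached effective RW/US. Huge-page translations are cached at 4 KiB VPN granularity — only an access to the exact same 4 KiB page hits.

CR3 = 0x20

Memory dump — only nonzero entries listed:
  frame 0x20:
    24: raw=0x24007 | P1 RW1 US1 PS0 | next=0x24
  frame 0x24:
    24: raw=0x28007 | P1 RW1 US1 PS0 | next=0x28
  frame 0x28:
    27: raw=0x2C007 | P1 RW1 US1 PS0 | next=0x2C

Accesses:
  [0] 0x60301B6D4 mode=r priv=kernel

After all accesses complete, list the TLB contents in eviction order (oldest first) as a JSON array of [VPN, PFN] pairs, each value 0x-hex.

Walk each access:
#0 VA=0x60301B6D4 (r,kernel):
  L0: frame=0x20 idx=24 entry=0x24007 [P=1 RW=1 US=1 PS=0]
  L1: frame=0x24 idx=24 entry=0x28007 [P=1 RW=1 US=1 PS=0]
  L2: frame=0x28 idx=27 entry=0x2C007 [P=1 RW=1 US=1 PS=0]
  → PA=0x2C6D4  (3 entries read)

TLB: [["0x60301B", "0x2C"]]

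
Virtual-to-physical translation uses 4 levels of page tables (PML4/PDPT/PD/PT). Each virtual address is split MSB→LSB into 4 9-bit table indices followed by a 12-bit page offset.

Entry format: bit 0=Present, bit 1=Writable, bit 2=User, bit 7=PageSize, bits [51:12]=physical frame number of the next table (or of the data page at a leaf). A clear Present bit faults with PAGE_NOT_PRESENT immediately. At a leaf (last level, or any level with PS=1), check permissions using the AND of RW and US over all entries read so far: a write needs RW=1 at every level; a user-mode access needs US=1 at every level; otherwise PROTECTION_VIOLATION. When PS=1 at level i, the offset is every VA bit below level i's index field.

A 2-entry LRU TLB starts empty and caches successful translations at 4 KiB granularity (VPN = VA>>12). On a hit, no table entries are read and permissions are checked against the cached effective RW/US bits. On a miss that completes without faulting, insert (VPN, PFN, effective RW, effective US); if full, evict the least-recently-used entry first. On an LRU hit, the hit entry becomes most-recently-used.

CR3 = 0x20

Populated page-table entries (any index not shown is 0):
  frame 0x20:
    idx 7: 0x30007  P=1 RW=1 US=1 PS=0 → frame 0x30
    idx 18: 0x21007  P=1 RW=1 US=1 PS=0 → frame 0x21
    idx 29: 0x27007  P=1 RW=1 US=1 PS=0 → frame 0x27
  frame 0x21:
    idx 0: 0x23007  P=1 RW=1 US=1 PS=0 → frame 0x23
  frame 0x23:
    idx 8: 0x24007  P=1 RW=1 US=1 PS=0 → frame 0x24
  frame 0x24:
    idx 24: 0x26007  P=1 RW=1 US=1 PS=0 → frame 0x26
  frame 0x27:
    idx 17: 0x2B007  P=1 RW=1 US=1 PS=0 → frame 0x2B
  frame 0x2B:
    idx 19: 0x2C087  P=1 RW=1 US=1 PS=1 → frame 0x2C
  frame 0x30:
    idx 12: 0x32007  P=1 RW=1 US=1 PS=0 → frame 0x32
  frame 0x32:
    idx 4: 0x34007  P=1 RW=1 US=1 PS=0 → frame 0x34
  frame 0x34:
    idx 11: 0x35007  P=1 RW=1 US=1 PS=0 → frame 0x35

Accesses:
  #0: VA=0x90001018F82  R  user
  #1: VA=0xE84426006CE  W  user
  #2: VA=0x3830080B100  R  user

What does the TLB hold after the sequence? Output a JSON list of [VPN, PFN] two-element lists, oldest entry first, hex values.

Trace:
#0 VA=0x90001018F82 (r,user):
  [0] read 0x20 idx=18: raw=0x21007 flags P=1 W=1 U=1 S=0
  [1] read 0x21 idx=0: raw=0x23007 flags P=1 W=1 U=1 S=0
  [2] read 0x23 idx=8: raw=0x24007 flags P=1 W=1 U=1 S=0
  [3] read 0x24 idx=24: raw=0x26007 flags P=1 W=1 U=1 S=0
  ⇒ phys 0x26F82  [4 reads]
#1 VA=0xE84426006CE (w,user):
  [0] read 0x20 idx=29: raw=0x27007 flags P=1 W=1 U=1 S=0
  [1] read 0x27 idx=17: raw=0x2B007 flags P=1 W=1 U=1 S=0
  [2] read 0x2B idx=19: raw=0x2C087 flags P=1 W=1 U=1 S=1
  ⇒ phys 0x2C6CE (huge @L2)  [3 reads]
#2 VA=0x3830080B100 (r,user):
  [0] read 0x20 idx=7: raw=0x30007 flags P=1 W=1 U=1 S=0
  [1] read 0x30 idx=12: raw=0x32007 flags P=1 W=1 U=1 S=0
  [2] read 0x32 idx=4: raw=0x34007 flags P=1 W=1 U=1 S=0
  [3] read 0x34 idx=11: raw=0x35007 flags P=1 W=1 U=1 S=0
  ⇒ phys 0x35100  [4 reads]

TLB: [["0xE8442600", "0x2C"], ["0x3830080B", "0x35"]]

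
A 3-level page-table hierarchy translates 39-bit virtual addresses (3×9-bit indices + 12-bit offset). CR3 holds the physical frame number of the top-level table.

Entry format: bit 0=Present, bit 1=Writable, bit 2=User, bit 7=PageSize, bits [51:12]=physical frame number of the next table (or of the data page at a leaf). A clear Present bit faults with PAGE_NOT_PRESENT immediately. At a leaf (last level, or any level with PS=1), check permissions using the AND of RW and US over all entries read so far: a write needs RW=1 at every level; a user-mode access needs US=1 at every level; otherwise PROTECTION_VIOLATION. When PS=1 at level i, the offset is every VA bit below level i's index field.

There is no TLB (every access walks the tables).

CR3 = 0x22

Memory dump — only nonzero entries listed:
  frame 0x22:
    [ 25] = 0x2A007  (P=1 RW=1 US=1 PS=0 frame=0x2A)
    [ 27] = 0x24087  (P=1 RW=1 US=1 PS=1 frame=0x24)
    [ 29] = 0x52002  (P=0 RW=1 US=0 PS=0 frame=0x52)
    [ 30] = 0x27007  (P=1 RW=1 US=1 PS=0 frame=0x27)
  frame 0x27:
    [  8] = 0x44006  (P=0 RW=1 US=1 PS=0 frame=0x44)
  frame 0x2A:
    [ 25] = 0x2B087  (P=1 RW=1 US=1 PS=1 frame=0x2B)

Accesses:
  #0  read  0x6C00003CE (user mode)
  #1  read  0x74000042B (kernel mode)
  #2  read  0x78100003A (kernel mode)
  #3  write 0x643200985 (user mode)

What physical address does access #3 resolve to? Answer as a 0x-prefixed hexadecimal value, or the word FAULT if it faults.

Trace:
#0 VA=0x6C00003CE (r,user):
  [0] read 0x22 idx=27: raw=0x24087 flags P=1 W=1 U=1 S=1
  ✓ 0x243CE (huge @L0)  — 1 lookups
#1 VA=0x74000042B (r,kernel):
  [0] read 0x22 idx=29: raw=0x52002 flags P=0 W=1 U=0 S=0
  ✗ PAGE_NOT_PRESENT  [1 reads]
#2 VA=0x78100003A (r,kernel):
  [0] read 0x22 idx=30: raw=0x27007 flags P=1 W=1 U=1 S=0
  [1] read 0x27 idx=8: raw=0x44006 flags P=0 W=1 U=1 S=0
  ✗ PAGE_NOT_PRESENT  [2 reads]
#3 VA=0x643200985 (w,user):
  [0] read 0x22 idx=25: raw=0x2A007 flags P=1 W=1 U=1 S=0
  [1] read 0x2A idx=25: raw=0x2B087 flags P=1 W=1 U=1 S=1
  ✓ 0x2B985 (huge @L1)  — 2 lookups

Access #3 PA: 0x2B985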